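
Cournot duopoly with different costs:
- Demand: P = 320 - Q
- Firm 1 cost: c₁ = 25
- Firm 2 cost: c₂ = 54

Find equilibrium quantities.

q₁* = 108.0, q₂* = 79.0

Work:
Reaction: q₁ = (320 - 25 - q₂)/2
Reaction: q₂ = (320 - 54 - q₁)/2
Solve simultaneously:
q₁* = (320 - 2×25 + 54)/3 = 108.0
q₂* = (320 - 2×54 + 25)/3 = 79.0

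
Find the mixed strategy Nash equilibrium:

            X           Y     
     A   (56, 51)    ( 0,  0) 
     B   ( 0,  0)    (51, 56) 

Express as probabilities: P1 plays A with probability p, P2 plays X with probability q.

p = 0.5234, q = 0.4766

Work:
Find probabilities that make opponent indifferent:
P2 chooses q to make P1 indifferent between A and B
P1 chooses p to make P2 indifferent between X and Y
Mixed NE: P1 plays (A: 0.5234, B: 0.4766), P2 plays (X: 0.4766, Y: 0.5234)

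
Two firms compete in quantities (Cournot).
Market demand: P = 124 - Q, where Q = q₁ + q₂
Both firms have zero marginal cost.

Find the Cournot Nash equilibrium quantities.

q₁* = q₂* = 41.33; P* = 41.33

Work:
Profit: π_i = P·q_i = (a - q_i - q_j)·q_i
FOC: ∂π_i/∂q_i = a - 2q_i - q_j = 0
Reaction function: q_i = (124 - q_j)/2
Symmetry: q* = 124/3 = 41.33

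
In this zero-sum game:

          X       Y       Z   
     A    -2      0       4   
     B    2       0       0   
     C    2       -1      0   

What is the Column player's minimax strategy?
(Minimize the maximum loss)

Column should play Y, value = 0

Work:
Column player minimizes Row's maximum payoff:
Column X: max payoff to Row = 2
Column Y: max payoff to Row = 0
Column Z: max payoff to Row = 4
Minimum is 0, achieved by column Y.
Minimax strategy: Y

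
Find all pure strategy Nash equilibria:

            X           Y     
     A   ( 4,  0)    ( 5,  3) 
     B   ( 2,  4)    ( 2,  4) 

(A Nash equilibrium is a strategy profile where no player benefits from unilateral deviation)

Nash equilibrium: (A, Y)

Work:
Best responses:
  P1 vs X: payoffs [4, 2] → best response A (payoff 4)
  P1 vs Y: payoffs [5, 2] → best response A (payoff 5)
  P2 vs A: payoffs [0, 3] → best response Y (payoff 3)
  P2 vs B: payoffs [4, 4] → best response X/Y (payoff 4)
Mutual best responses: (A,Y) → Nash equilibria.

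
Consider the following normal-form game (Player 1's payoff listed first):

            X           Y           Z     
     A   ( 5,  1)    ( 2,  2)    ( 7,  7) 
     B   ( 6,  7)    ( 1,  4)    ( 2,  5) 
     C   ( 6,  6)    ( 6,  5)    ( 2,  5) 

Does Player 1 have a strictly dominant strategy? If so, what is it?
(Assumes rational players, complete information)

No strictly dominant strategy exists for Player 1

Work:
A strategy strictly dominates another if it gives a strictly higher payoff against every opponent action. Compare each pair of P1's strategies column-by-column:
  A vs B: [5 vs 6, 2 vs 1, 7 vs 2] → A does not strictly dominate B (column X: 5 ≤ 6)
  A vs C: [5 vs 6, 2 vs 6, 7 vs 2] → A does not strictly dominate C (column X: 5 ≤ 6)
  B vs A: [6 vs 5, 1 vs 2, 2 vs 7] → B does not strictly dominate A (column Y: 1 ≤ 2)
  B vs C: [6 vs 6, 1 vs 6, 2 vs 2] → B does not strictly dominate C (column X: 6 ≤ 6)
  C vs A: [6 vs 5, 6 vs 2, 2 vs 7] → C does not strictly dominate A (column Z: 2 ≤ 7)
  C vs B: [6 vs 6, 6 vs 1, 2 vs 2] → C does not strictly dominate B (column X: 6 ≤ 6)
No single strategy strictly dominates all others → no strictly dominant strategy.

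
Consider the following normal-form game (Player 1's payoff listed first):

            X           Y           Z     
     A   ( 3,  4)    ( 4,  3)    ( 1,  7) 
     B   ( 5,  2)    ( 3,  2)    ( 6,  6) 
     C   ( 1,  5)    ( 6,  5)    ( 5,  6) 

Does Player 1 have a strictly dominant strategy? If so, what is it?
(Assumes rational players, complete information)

No strictly dominant strategy exists for Player 1

Work:
A strategy strictly dominates another if it gives a strictly higher payoff against every opponent action. Compare each pair of P1's strategies column-by-column:
  A vs B: [3 vs 5, 4 vs 3, 1 vs 6] → A does not strictly dominate B (column X: 3 ≤ 5)
  A vs C: [3 vs 1, 4 vs 6, 1 vs 5] → A does not strictly dominate C (column Y: 4 ≤ 6)
  B vs A: [5 vs 3, 3 vs 4, 6 vs 1] → B does not strictly dominate A (column Y: 3 ≤ 4)
  B vs C: [5 vs 1, 3 vs 6, 6 vs 5] → B does not strictly dominate C (column Y: 3 ≤ 6)
  C vs A: [1 vs 3, 6 vs 4, 5 vs 1] → C does not strictly dominate A (column X: 1 ≤ 3)
  C vs B: [1 vs 5, 6 vs 3, 5 vs 6] → C does not strictly dominate B (column X: 1 ≤ 5)
No single strategy strictly dominates all others → no strictly dominant strategy.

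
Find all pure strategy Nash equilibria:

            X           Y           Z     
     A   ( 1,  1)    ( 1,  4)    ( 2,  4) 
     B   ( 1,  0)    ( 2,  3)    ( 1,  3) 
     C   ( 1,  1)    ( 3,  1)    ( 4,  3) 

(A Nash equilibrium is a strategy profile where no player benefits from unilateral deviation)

Nash equilibrium: (C, Z)

Work:
Best responses:
  P1 vs X: payoffs [1, 1, 1] → best response A/B/C (payoff 1)
  P1 vs Y: payoffs [1, 2, 3] → best response C (payoff 3)
  P1 vs Z: payoffs [2, 1, 4] → best response C (payoff 4)
  P2 vs A: payoffs [1, 4, 4] → best response Y/Z (payoff 4)
  P2 vs B: payoffs [0, 3, 3] → best response Y/Z (payoff 3)
  P2 vs C: payoffs [1, 1, 3] → best response Z (payoff 3)
Mutual best responses: (C,Z) → Nash equilibria.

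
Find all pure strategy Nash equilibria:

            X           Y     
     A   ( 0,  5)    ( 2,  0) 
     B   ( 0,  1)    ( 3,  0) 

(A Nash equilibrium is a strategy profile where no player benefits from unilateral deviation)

Nash equilibrium: (A, X), (B, X)

Work:
Best responses:
  P1 vs X: payoffs [0, 0] → best response A/B (payoff 0)
  P1 vs Y: payoffs [2, 3] → best response B (payoff 3)
  P2 vs A: payoffs [5, 0] → best response X (payoff 5)
  P2 vs B: payoffs [1, 0] → best response X (payoff 1)
Mutual best responses: (A,X), (B,X) → Nash equilibria.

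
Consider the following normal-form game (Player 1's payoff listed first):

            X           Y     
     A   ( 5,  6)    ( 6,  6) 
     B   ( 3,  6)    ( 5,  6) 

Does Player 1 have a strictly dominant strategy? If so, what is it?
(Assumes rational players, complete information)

Yes, Player 1's strictly dominant strategy is A

Work:
A strategy strictly dominates another if it gives a strictly higher payoff against every opponent action. Compare each pair of P1's strategies column-by-column:
  A vs B: [5 vs 3, 6 vs 5] → A strictly dominates B
  B vs A: [3 vs 5, 5 vs 6] → B does not strictly dominate A (column X: 3 ≤ 5)
A strictly dominates every other strategy → strictly dominant.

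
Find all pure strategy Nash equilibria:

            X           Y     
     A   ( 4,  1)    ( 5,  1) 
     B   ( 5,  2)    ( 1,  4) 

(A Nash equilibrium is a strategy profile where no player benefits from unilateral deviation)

Nash equilibrium: (A, Y)

Work:
Best responses:
  P1 vs X: payoffs [4, 5] → best response B (payoff 5)
  P1 vs Y: payoffs [5, 1] → best response A (payoff 5)
  P2 vs A: payoffs [1, 1] → best response X/Y (payoff 1)
  P2 vs B: payoffs [2, 4] → best response Y (payoff 4)
Mutual best responses: (A,Y) → Nash equilibria.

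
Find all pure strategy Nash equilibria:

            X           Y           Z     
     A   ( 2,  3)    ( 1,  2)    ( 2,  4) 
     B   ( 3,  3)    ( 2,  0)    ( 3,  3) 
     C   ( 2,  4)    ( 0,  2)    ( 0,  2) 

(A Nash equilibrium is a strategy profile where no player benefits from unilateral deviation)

Nash equilibrium: (B, X), (B, Z)

Work:
Best responses:
  P1 vs X: payoffs [2, 3, 2] → best response B (payoff 3)
  P1 vs Y: payoffs [1, 2, 0] → best response B (payoff 2)
  P1 vs Z: payoffs [2, 3, 0] → best response B (payoff 3)
  P2 vs A: payoffs [3, 2, 4] → best response Z (payoff 4)
  P2 vs B: payoffs [3, 0, 3] → best response X/Z (payoff 3)
  P2 vs C: payoffs [4, 2, 2] → best response X (payoff 4)
Mutual best responses: (B,X), (B,Z) → Nash equilibria.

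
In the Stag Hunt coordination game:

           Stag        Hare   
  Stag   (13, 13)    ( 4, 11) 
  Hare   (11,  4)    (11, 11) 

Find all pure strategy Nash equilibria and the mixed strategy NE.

Pure NE: (Stag, Stag) and (Hare, Hare); Mixed NE: p = 0.7778, q = 0.7778

Work:
Check pure NE:
(Stag, Stag): (13, 13) - no unilateral deviation beneficial
(Hare, Hare): (11, 11) - no unilateral deviation beneficial
Mixed NE: P1 plays Stag with p = 0.7778, P2 plays Stag with q = 0.7778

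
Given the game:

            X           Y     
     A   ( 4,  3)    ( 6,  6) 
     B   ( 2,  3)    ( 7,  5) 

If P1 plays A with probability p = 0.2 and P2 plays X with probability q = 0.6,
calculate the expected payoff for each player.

E[P1] = 4.16, E[P2] = 3.88

Work:
E[P1] = p·q·π₁(A,X) + p·(1-q)·π₁(A,Y) + (1-p)·q·π₁(B,X) + (1-p)·(1-q)·π₁(B,Y)
= 0.2·0.6·4 + 0.2·0.4·6 + 0.8·0.6·2 + 0.8·0.4·7
= 4.16

E[P2] = 3.88 (similar calculation)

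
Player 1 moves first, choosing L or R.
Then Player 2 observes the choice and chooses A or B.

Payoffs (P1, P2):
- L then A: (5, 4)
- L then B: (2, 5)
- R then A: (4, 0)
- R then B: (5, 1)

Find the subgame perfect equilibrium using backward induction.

P1 plays R, P2 plays B after L and B after R; Payoff (5, 1)

Work:
Backward induction:
After L: P2 chooses B → P1 gets 2
After R: P2 chooses B → P1 gets 5
P1 chooses R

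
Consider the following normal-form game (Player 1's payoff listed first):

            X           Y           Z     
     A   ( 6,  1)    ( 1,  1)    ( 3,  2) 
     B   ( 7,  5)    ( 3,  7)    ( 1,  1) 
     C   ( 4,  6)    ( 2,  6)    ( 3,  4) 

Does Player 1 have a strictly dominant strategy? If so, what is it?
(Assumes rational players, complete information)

No strictly dominant strategy exists for Player 1

Work:
A strategy strictly dominates another if it gives a strictly higher payoff against every opponent action. Compare each pair of P1's strategies column-by-column:
  A vs B: [6 vs 7, 1 vs 3, 3 vs 1] → A does not strictly dominate B (column X: 6 ≤ 7)
  A vs C: [6 vs 4, 1 vs 2, 3 vs 3] → A does not strictly dominate C (column Y: 1 ≤ 2)
  B vs A: [7 vs 6, 3 vs 1, 1 vs 3] → B does not strictly dominate A (column Z: 1 ≤ 3)
  B vs C: [7 vs 4, 3 vs 2, 1 vs 3] → B does not strictly dominate C (column Z: 1 ≤ 3)
  C vs A: [4 vs 6, 2 vs 1, 3 vs 3] → C does not strictly dominate A (column X: 4 ≤ 6)
  C vs B: [4 vs 7, 2 vs 3, 3 vs 1] → C does not strictly dominate B (column X: 4 ≤ 7)
No single strategy strictly dominates all others → no strictly dominant strategy.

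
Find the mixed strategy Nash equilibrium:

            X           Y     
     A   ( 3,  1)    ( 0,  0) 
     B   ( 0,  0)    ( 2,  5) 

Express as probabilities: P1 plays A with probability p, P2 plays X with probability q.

p = 0.8333, q = 0.4

Work:
Find probabilities that make opponent indifferent:
P2 chooses q to make P1 indifferent between A and B
P1 chooses p to make P2 indifferent between X and Y
Mixed NE: P1 plays (A: 0.8333, B: 0.1667), P2 plays (X: 0.4, Y: 0.6)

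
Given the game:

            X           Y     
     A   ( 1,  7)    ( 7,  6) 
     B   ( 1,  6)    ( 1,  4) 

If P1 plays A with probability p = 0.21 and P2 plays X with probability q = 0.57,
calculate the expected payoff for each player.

E[P1] = 1.5418, E[P2] = 5.4403

Work:
E[P1] = p·q·π₁(A,X) + p·(1-q)·π₁(A,Y) + (1-p)·q·π₁(B,X) + (1-p)·(1-q)·π₁(B,Y)
= 0.21·0.57·1 + 0.21·0.43·7 + 0.79·0.57·1 + 0.79·0.43·1
= 1.5418

E[P2] = 5.4403 (similar calculation)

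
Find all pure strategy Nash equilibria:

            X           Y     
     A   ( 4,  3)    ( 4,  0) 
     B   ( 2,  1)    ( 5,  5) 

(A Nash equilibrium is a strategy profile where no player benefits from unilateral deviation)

Nash equilibrium: (A, X), (B, Y)

Work:
Best responses:
  P1 vs X: payoffs [4, 2] → best response A (payoff 4)
  P1 vs Y: payoffs [4, 5] → best response B (payoff 5)
  P2 vs A: payoffs [3, 0] → best response X (payoff 3)
  P2 vs B: payoffs [1, 5] → best response Y (payoff 5)
Mutual best responses: (A,X), (B,Y) → Nash equilibria.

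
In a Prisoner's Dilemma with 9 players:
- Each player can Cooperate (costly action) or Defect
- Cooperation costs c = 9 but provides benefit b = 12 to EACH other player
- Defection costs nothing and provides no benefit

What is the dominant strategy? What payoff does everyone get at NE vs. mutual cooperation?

Dominant: Defect; NE payoff = 0; Coop payoff = 87

Work:
Defect dominates (saves cost c = 9, benefit to others is external)
NE: All defect → everyone gets 0
If all cooperate: each receives (8)×12 - 9 = 87
Social dilemma: 87 > 0 but NE gives 0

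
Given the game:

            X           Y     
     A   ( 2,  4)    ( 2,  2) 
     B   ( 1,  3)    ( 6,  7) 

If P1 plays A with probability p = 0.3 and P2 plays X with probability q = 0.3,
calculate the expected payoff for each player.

E[P1] = 3.75, E[P2] = 4.84

Work:
E[P1] = p·q·π₁(A,X) + p·(1-q)·π₁(A,Y) + (1-p)·q·π₁(B,X) + (1-p)·(1-q)·π₁(B,Y)
= 0.3·0.3·2 + 0.3·0.7·2 + 0.7·0.3·1 + 0.7·0.7·6
= 3.75

E[P2] = 4.84 (similar calculation)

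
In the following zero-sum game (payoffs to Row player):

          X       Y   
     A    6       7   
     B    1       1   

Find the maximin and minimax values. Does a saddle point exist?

Maximin = 6, Minimax = 6, Saddle: True

Work:
Row minimums: [6, 1] → maximin = 6
Column maximums: [6, 7] → minimax = 6
Saddle point exists! Game value = 6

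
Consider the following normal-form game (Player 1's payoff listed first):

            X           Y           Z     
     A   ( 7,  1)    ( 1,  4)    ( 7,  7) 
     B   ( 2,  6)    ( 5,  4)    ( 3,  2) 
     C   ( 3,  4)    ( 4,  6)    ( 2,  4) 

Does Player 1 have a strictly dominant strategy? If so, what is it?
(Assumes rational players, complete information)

No strictly dominant strategy exists for Player 1

Work:
A strategy strictly dominates another if it gives a strictly higher payoff against every opponent action. Compare each pair of P1's strategies column-by-column:
  A vs B: [7 vs 2, 1 vs 5, 7 vs 3] → A does not strictly dominate B (column Y: 1 ≤ 5)
  A vs C: [7 vs 3, 1 vs 4, 7 vs 2] → A does not strictly dominate C (column Y: 1 ≤ 4)
  B vs A: [2 vs 7, 5 vs 1, 3 vs 7] → B does not strictly dominate A (column X: 2 ≤ 7)
  B vs C: [2 vs 3, 5 vs 4, 3 vs 2] → B does not strictly dominate C (column X: 2 ≤ 3)
  C vs A: [3 vs 7, 4 vs 1, 2 vs 7] → C does not strictly dominate A (column X: 3 ≤ 7)
  C vs B: [3 vs 2, 4 vs 5, 2 vs 3] → C does not strictly dominate B (column Y: 4 ≤ 5)
No single strategy strictly dominates all others → no strictly dominant strategy.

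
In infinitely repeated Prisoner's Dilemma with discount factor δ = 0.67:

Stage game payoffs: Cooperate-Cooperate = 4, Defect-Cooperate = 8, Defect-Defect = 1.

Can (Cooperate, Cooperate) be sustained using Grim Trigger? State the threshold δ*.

δ* = 0.5714; since δ = 0.67 ≥ 0.5714, cooperation can be sustained

Work:
For Grim Trigger:
Cooperate forever: 4/(1-δ)
Defect then punished: 8 + 1·δ/(1-δ)
Need: 4/(1-δ) ≥ 8 + 1·δ/(1-δ)
Solving: δ ≥ (T-R)/(T-P) = (8-4)/(8-1) = 0.5714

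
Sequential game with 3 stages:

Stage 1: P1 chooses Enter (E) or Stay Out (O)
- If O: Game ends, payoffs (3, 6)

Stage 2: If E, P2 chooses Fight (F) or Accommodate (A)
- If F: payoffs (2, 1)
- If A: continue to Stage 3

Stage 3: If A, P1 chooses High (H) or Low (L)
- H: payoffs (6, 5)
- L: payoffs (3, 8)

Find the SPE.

SPE: (E, A, H); Outcome (6, 5)

Work:
Stage 3: P1 chooses H (6 vs 3)
Stage 2: P2: F->1, A->5 (anticipating H). Choose A
Stage 1: P1: O->3, E->6 (anticipating A, H). Choose E
SPE path: E -> A -> H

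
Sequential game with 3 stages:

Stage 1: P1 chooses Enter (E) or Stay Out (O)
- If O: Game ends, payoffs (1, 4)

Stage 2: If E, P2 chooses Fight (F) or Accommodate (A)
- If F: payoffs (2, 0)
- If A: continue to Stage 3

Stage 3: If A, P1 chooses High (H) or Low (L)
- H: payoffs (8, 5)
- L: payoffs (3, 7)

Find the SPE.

SPE: (E, A, H); Outcome (8, 5)

Work:
Stage 3: P1 chooses H (8 vs 3)
Stage 2: P2: F->0, A->5 (anticipating H). Choose A
Stage 1: P1: O->1, E->8 (anticipating A, H). Choose E
SPE path: E -> A -> H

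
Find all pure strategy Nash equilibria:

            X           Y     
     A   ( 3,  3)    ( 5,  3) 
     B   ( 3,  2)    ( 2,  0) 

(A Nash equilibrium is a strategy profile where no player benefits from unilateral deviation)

Nash equilibrium: (A, X), (A, Y), (B, X)

Work:
Best responses:
  P1 vs X: payoffs [3, 3] → best response A/B (payoff 3)
  P1 vs Y: payoffs [5, 2] → best response A (payoff 5)
  P2 vs A: payoffs [3, 3] → best response X/Y (payoff 3)
  P2 vs B: payoffs [2, 0] → best response X (payoff 2)
Mutual best responses: (A,X), (A,Y), (B,X) → Nash equilibria.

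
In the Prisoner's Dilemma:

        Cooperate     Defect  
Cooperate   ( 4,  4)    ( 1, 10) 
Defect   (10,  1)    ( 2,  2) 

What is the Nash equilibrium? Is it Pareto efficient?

(Defect, Defect) is NE; not Pareto efficient

Work:
Defect dominates Cooperate for both players:
If P2 cooperates: Defect (10) > Cooperate (4)
If P2 defects: Defect (2) > Cooperate (1)
NE: (Defect, Defect) with payoff (2, 2)
But (Cooperate, Cooperate) = (4, 4) Pareto dominates (2, 2)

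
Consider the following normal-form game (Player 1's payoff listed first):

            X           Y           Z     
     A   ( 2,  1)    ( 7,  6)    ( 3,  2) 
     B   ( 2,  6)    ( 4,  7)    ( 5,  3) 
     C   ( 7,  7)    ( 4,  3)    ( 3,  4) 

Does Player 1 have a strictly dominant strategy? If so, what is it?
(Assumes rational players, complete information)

No strictly dominant strategy exists for Player 1

Work:
A strategy strictly dominates another if it gives a strictly higher payoff against every opponent action. Compare each pair of P1's strategies column-by-column:
  A vs B: [2 vs 2, 7 vs 4, 3 vs 5] → A does not strictly dominate B (column X: 2 ≤ 2)
  A vs C: [2 vs 7, 7 vs 4, 3 vs 3] → A does not strictly dominate C (column X: 2 ≤ 7)
  B vs A: [2 vs 2, 4 vs 7, 5 vs 3] → B does not strictly dominate A (column X: 2 ≤ 2)
  B vs C: [2 vs 7, 4 vs 4, 5 vs 3] → B does not strictly dominate C (column X: 2 ≤ 7)
  C vs A: [7 vs 2, 4 vs 7, 3 vs 3] → C does not strictly dominate A (column Y: 4 ≤ 7)
  C vs B: [7 vs 2, 4 vs 4, 3 vs 5] → C does not strictly dominate B (column Y: 4 ≤ 4)
No single strategy strictly dominates all others → no strictly dominant strategy.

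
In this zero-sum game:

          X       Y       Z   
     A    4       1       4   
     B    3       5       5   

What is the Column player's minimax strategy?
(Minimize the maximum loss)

Column should play X, value = 4

Work:
Column player minimizes Row's maximum payoff:
Column X: max payoff to Row = 4
Column Y: max payoff to Row = 5
Column Z: max payoff to Row = 5
Minimum is 4, achieved by column X.
Minimax strategy: X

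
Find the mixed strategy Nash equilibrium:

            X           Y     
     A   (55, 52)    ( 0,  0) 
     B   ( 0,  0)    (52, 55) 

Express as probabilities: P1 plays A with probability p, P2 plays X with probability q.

p = 0.514, q = 0.486

Work:
Find probabilities that make opponent indifferent:
P2 chooses q to make P1 indifferent between A and B
P1 chooses p to make P2 indifferent between X and Y
Mixed NE: P1 plays (A: 0.514, B: 0.486), P2 plays (X: 0.486, Y: 0.514)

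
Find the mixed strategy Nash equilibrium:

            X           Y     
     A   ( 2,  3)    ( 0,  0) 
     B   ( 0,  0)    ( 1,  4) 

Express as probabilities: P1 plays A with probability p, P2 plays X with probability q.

p = 0.5714, q = 0.3333

Work:
Find probabilities that make opponent indifferent:
P2 chooses q to make P1 indifferent between A and B
P1 chooses p to make P2 indifferent between X and Y
Mixed NE: P1 plays (A: 0.5714, B: 0.4286), P2 plays (X: 0.3333, Y: 0.6667)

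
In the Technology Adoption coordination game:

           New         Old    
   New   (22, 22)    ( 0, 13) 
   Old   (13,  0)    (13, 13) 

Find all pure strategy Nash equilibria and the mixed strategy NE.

Pure NE: (New, New) and (Old, Old); Mixed NE: p = 0.5909, q = 0.5909

Work:
Check pure NE:
(New, New): (22, 22) - no unilateral deviation beneficial
(Old, Old): (13, 13) - no unilateral deviation beneficial
Mixed NE: P1 plays New with p = 0.5909, P2 plays New with q = 0.5909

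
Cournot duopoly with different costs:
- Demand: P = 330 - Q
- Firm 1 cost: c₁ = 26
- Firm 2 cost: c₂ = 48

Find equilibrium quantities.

q₁* = 108.67, q₂* = 86.67

Work:
Reaction: q₁ = (330 - 26 - q₂)/2
Reaction: q₂ = (330 - 48 - q₁)/2
Solve simultaneously:
q₁* = (330 - 2×26 + 48)/3 = 108.67
q₂* = (330 - 2×48 + 26)/3 = 86.67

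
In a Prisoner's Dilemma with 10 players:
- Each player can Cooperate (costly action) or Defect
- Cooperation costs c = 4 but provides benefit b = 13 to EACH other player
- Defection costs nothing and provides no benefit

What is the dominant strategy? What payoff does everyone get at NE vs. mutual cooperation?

Dominant: Defect; NE payoff = 0; Coop payoff = 113

Work:
Defect dominates (saves cost c = 4, benefit to others is external)
NE: All defect → everyone gets 0
If all cooperate: each receives (9)×13 - 4 = 113
Social dilemma: 113 > 0 but NE gives 0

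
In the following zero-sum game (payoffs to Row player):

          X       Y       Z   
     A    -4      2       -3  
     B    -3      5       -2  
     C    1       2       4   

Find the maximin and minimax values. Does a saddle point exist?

Maximin = 1, Minimax = 1, Saddle: True

Work:
Row minimums: [-4, -3, 1] → maximin = 1
Column maximums: [1, 5, 4] → minimax = 1
Saddle point exists! Game value = 1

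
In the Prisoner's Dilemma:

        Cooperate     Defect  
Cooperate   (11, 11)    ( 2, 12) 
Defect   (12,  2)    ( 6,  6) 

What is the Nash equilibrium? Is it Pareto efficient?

(Defect, Defect) is NE; not Pareto efficient

Work:
Defect dominates Cooperate for both players:
If P2 cooperates: Defect (12) > Cooperate (11)
If P2 defects: Defect (6) > Cooperate (2)
NE: (Defect, Defect) with payoff (6, 6)
But (Cooperate, Cooperate) = (11, 11) Pareto dominates (6, 6)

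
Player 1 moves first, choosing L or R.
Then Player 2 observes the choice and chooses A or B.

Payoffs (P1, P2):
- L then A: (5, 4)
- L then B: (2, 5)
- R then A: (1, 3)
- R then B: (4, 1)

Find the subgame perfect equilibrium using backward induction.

P1 plays L, P2 plays B after L and A after R; Payoff (2, 5)

Work:
Backward induction:
After L: P2 chooses B → P1 gets 2
After R: P2 chooses A → P1 gets 1
P1 chooses L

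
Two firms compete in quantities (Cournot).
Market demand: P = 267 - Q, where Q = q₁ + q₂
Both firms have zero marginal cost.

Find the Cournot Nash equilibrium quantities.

q₁* = q₂* = 89.0; P* = 89.0

Work:
Profit: π_i = P·q_i = (a - q_i - q_j)·q_i
FOC: ∂π_i/∂q_i = a - 2q_i - q_j = 0
Reaction function: q_i = (267 - q_j)/2
Symmetry: q* = 267/3 = 89.0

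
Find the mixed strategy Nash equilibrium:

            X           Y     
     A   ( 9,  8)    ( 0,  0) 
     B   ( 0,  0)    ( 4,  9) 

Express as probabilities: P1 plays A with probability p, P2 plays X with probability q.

p = 0.5294, q = 0.3077

Work:
Find probabilities that make opponent indifferent:
P2 chooses q to make P1 indifferent between A and B
P1 chooses p to make P2 indifferent between X and Y
Mixed NE: P1 plays (A: 0.5294, B: 0.4706), P2 plays (X: 0.3077, Y: 0.6923)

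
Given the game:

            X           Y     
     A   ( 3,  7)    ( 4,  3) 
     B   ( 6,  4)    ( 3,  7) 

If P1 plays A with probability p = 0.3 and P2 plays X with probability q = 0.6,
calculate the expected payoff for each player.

E[P1] = 4.38, E[P2] = 5.26

Work:
E[P1] = p·q·π₁(A,X) + p·(1-q)·π₁(A,Y) + (1-p)·q·π₁(B,X) + (1-p)·(1-q)·π₁(B,Y)
= 0.3·0.6·3 + 0.3·0.4·4 + 0.7·0.6·6 + 0.7·0.4·3
= 4.38

E[P2] = 5.26 (similar calculation)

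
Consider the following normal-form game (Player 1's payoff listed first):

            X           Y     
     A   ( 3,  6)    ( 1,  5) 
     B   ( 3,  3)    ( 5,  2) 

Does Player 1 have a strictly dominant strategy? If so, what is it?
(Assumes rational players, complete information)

No strictly dominant strategy exists for Player 1

Work:
A strategy strictly dominates another if it gives a strictly higher payoff against every opponent action. Compare each pair of P1's strategies column-by-column:
  A vs B: [3 vs 3, 1 vs 5] → A does not strictly dominate B (column X: 3 ≤ 3)
  B vs A: [3 vs 3, 5 vs 1] → B does not strictly dominate A (column X: 3 ≤ 3)
No single strategy strictly dominates all others → no strictly dominant strategy.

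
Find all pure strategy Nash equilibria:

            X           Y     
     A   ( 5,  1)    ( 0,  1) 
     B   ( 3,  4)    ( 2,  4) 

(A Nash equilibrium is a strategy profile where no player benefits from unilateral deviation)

Nash equilibrium: (A, X), (B, Y)

Work:
Best responses:
  P1 vs X: payoffs [5, 3] → best response A (payoff 5)
  P1 vs Y: payoffs [0, 2] → best response B (payoff 2)
  P2 vs A: payoffs [1, 1] → best response X/Y (payoff 1)
  P2 vs B: payoffs [4, 4] → best response X/Y (payoff 4)
Mutual best responses: (A,X), (B,Y) → Nash equilibria.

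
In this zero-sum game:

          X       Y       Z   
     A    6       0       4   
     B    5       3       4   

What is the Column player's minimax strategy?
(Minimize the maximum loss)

Column should play Y, value = 3

Work:
Column player minimizes Row's maximum payoff:
Column X: max payoff to Row = 6
Column Y: max payoff to Row = 3
Column Z: max payoff to Row = 4
Minimum is 3, achieved by column Y.
Minimax strategy: Y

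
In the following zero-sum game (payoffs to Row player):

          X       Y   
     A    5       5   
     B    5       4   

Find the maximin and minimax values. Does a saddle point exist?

Maximin = 5, Minimax = 5, Saddle: True

Work:
Row minimums: [5, 4] → maximin = 5
Column maximums: [5, 5] → minimax = 5
Saddle point exists! Game value = 5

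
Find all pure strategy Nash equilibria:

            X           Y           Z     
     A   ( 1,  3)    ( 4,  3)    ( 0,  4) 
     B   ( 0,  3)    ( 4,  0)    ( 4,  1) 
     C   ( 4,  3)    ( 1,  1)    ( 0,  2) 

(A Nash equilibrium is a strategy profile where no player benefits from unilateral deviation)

Nash equilibrium: (C, X)

Work:
Best responses:
  P1 vs X: payoffs [1, 0, 4] → best response C (payoff 4)
  P1 vs Y: payoffs [4, 4, 1] → best response A/B (payoff 4)
  P1 vs Z: payoffs [0, 4, 0] → best response B (payoff 4)
  P2 vs A: payoffs [3, 3, 4] → best response Z (payoff 4)
  P2 vs B: payoffs [3, 0, 1] → best response X (payoff 3)
  P2 vs C: payoffs [3, 1, 2] → best response X (payoff 3)
Mutual best responses: (C,X) → Nash equilibria.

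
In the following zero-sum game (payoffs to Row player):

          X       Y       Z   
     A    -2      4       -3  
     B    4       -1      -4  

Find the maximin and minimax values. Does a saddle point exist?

Maximin = -3, Minimax = -3, Saddle: True

Work:
Row minimums: [-3, -4] → maximin = -3
Column maximums: [4, 4, -3] → minimax = -3
Saddle point exists! Game value = -3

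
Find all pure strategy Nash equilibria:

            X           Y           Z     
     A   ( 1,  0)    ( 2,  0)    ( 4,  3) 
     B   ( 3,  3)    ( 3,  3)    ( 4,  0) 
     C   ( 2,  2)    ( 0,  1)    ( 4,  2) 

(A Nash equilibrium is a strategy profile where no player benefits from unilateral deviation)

Nash equilibrium: (A, Z), (B, X), (B, Y), (C, Z)

Work:
Best responses:
  P1 vs X: payoffs [1, 3, 2] → best response B (payoff 3)
  P1 vs Y: payoffs [2, 3, 0] → best response B (payoff 3)
  P1 vs Z: payoffs [4, 4, 4] → best response A/B/C (payoff 4)
  P2 vs A: payoffs [0, 0, 3] → best response Z (payoff 3)
  P2 vs B: payoffs [3, 3, 0] → best response X/Y (payoff 3)
  P2 vs C: payoffs [2, 1, 2] → best response X/Z (payoff 2)
Mutual best responses: (A,Z), (B,X), (B,Y), (C,Z) → Nash equilibria.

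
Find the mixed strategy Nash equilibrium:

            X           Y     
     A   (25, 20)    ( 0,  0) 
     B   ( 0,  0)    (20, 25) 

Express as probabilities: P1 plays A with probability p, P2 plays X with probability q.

p = 0.5556, q = 0.4444

Work:
Find probabilities that make opponent indifferent:
P2 chooses q to make P1 indifferent between A and B
P1 chooses p to make P2 indifferent between X and Y
Mixed NE: P1 plays (A: 0.5556, B: 0.4444), P2 plays (X: 0.4444, Y: 0.5556)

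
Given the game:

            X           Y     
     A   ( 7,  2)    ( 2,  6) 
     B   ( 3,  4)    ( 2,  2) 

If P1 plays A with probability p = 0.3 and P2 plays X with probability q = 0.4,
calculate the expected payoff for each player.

E[P1] = 2.88, E[P2] = 3.28

Work:
E[P1] = p·q·π₁(A,X) + p·(1-q)·π₁(A,Y) + (1-p)·q·π₁(B,X) + (1-p)·(1-q)·π₁(B,Y)
= 0.3·0.4·7 + 0.3·0.6·2 + 0.7·0.4·3 + 0.7·0.6·2
= 2.88

E[P2] = 3.28 (similar calculation)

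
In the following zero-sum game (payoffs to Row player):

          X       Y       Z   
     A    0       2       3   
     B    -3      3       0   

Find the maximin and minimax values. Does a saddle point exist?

Maximin = 0, Minimax = 0, Saddle: True

Work:
Row minimums: [0, -3] → maximin = 0
Column maximums: [0, 3, 3] → minimax = 0
Saddle point exists! Game value = 0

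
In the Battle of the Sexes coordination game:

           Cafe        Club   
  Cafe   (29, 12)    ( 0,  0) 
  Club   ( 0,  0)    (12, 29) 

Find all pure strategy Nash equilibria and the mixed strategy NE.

Pure NE: (Cafe, Cafe) and (Club, Club); Mixed NE: p = 0.7073, q = 0.2927

Work:
Check pure NE:
(Cafe, Cafe): (29, 12) - no unilateral deviation beneficial
(Club, Club): (12, 29) - no unilateral deviation beneficial
Mixed NE: P1 plays Cafe with p = 0.7073, P2 plays Cafe with q = 0.2927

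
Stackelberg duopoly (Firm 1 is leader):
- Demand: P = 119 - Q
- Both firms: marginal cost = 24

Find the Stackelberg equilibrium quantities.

q₁* (leader) = 47.5, q₂* (follower) = 23.75

Work:
Follower's reaction: q₂ = (a - c - q₁)/2
Leader substitutes: π₁ = q₁·(a - q₁ - (a-c-q₁)/2 - c)
FOC: q₁* = (119 - 24)/2 = 47.50
Then: q₂* = (119 - 24 - 47.5)/2 = 23.75
Leader has first-mover advantage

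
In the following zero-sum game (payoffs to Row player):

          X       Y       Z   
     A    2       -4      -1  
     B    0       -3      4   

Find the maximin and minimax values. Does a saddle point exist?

Maximin = -3, Minimax = -3, Saddle: True

Work:
Row minimums: [-4, -3] → maximin = -3
Column maximums: [2, -3, 4] → minimax = -3
Saddle point exists! Game value = -3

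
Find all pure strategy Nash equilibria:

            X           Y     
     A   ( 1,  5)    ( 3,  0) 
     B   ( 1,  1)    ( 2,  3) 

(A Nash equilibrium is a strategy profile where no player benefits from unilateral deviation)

Nash equilibrium: (A, X)

Work:
Best responses:
  P1 vs X: payoffs [1, 1] → best response A/B (payoff 1)
  P1 vs Y: payoffs [3, 2] → best response A (payoff 3)
  P2 vs A: payoffs [5, 0] → best response X (payoff 5)
  P2 vs B: payoffs [1, 3] → best response Y (payoff 3)
Mutual best responses: (A,X) → Nash equilibria.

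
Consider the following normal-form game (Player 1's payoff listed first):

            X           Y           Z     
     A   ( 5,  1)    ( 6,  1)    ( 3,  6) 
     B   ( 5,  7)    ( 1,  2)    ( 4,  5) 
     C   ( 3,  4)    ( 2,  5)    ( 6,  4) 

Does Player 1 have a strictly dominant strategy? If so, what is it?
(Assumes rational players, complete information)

No strictly dominant strategy exists for Player 1

Work:
A strategy strictly dominates another if it gives a strictly higher payoff against every opponent action. Compare each pair of P1's strategies column-by-column:
  A vs B: [5 vs 5, 6 vs 1, 3 vs 4] → A does not strictly dominate B (column X: 5 ≤ 5)
  A vs C: [5 vs 3, 6 vs 2, 3 vs 6] → A does not strictly dominate C (column Z: 3 ≤ 6)
  B vs A: [5 vs 5, 1 vs 6, 4 vs 3] → B does not strictly dominate A (column X: 5 ≤ 5)
  B vs C: [5 vs 3, 1 vs 2, 4 vs 6] → B does not strictly dominate C (column Y: 1 ≤ 2)
  C vs A: [3 vs 5, 2 vs 6, 6 vs 3] → C does not strictly dominate A (column X: 3 ≤ 5)
  C vs B: [3 vs 5, 2 vs 1, 6 vs 4] → C does not strictly dominate B (column X: 3 ≤ 5)
No single strategy strictly dominates all others → no strictly dominant strategy.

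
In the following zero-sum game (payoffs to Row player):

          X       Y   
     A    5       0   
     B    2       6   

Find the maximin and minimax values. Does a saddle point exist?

Maximin = 2, Minimax = 5, Saddle: False

Work:
Row minimums: [0, 2] → maximin = 2
Column maximums: [5, 6] → minimax = 5
No saddle point (maximin ≠ minimax). Mixed strategy needed.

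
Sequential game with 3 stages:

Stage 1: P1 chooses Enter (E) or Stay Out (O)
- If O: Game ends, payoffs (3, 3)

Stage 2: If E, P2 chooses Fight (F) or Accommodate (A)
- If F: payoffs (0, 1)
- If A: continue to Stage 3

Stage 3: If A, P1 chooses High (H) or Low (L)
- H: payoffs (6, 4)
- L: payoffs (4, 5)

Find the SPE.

SPE: (E, A, H); Outcome (6, 4)

Work:
Stage 3: P1 chooses H (6 vs 4)
Stage 2: P2: F->1, A->4 (anticipating H). Choose A
Stage 1: P1: O->3, E->6 (anticipating A, H). Choose E
SPE path: E -> A -> H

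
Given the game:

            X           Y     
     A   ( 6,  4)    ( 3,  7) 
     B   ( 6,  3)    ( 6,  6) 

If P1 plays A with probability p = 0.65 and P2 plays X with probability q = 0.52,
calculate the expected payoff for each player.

E[P1] = 5.064, E[P2] = 5.09

Work:
E[P1] = p·q·π₁(A,X) + p·(1-q)·π₁(A,Y) + (1-p)·q·π₁(B,X) + (1-p)·(1-q)·π₁(B,Y)
= 0.65·0.52·6 + 0.65·0.48·3 + 0.35·0.52·6 + 0.35·0.48·6
= 5.064

E[P2] = 5.09 (similar calculation)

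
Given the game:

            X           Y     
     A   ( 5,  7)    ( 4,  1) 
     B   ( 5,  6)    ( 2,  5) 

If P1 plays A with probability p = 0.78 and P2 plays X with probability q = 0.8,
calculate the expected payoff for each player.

E[P1] = 4.712, E[P2] = 5.8

Work:
E[P1] = p·q·π₁(A,X) + p·(1-q)·π₁(A,Y) + (1-p)·q·π₁(B,X) + (1-p)·(1-q)·π₁(B,Y)
= 0.78·0.8·5 + 0.78·0.2·4 + 0.22·0.8·5 + 0.22·0.2·2
= 4.712

E[P2] = 5.8 (similar calculation)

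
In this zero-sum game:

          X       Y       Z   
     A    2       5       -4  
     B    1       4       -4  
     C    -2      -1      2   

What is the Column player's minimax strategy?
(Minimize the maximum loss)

Column should play X or Z (all achieve the minimum), value = 2

Work:
Column player minimizes Row's maximum payoff:
Column X: max payoff to Row = 2
Column Y: max payoff to Row = 5
Column Z: max payoff to Row = 2
Minimum is 2, achieved by columns X, Z (tied).
Each of X or Z is a minimax strategy.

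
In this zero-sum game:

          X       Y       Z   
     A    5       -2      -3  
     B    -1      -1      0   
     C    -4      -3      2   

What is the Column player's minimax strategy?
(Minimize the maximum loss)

Column should play Y, value = -1

Work:
Column player minimizes Row's maximum payoff:
Column X: max payoff to Row = 5
Column Y: max payoff to Row = -1
Column Z: max payoff to Row = 2
Minimum is -1, achieved by column Y.
Minimax strategy: Y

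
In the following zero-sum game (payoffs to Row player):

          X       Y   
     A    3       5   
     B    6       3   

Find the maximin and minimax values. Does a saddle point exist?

Maximin = 3, Minimax = 5, Saddle: False

Work:
Row minimums: [3, 3] → maximin = 3
Column maximums: [6, 5] → minimax = 5
No saddle point (maximin ≠ minimax). Mixed strategy needed.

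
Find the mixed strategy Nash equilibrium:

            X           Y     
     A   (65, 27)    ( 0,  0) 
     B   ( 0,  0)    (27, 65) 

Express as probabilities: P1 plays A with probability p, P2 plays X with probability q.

p = 0.7065, q = 0.2935

Work:
Find probabilities that make opponent indifferent:
P2 chooses q to make P1 indifferent between A and B
P1 chooses p to make P2 indifferent between X and Y
Mixed NE: P1 plays (A: 0.7065, B: 0.2935), P2 plays (X: 0.2935, Y: 0.7065)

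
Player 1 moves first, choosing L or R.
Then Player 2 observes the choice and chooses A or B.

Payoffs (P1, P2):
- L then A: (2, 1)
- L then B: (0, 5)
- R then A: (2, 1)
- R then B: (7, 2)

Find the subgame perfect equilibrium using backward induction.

P1 plays R, P2 plays B after L and B after R; Payoff (7, 2)

Work:
Backward induction:
After L: P2 chooses B → P1 gets 0
After R: P2 chooses B → P1 gets 7
P1 chooses R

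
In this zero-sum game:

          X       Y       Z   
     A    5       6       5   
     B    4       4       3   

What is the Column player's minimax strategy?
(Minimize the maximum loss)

Column should play X or Z (all achieve the minimum), value = 5

Work:
Column player minimizes Row's maximum payoff:
Column X: max payoff to Row = 5
Column Y: max payoff to Row = 6
Column Z: max payoff to Row = 5
Minimum is 5, achieved by columns X, Z (tied).
Each of X or Z is a minimax strategy.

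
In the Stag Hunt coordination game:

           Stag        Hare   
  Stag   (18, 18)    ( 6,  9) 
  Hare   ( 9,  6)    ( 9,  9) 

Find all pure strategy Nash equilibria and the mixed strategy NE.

Pure NE: (Stag, Stag) and (Hare, Hare); Mixed NE: p = 0.25, q = 0.25

Work:
Check pure NE:
(Stag, Stag): (18, 18) - no unilateral deviation beneficial
(Hare, Hare): (9, 9) - no unilateral deviation beneficial
Mixed NE: P1 plays Stag with p = 0.25, P2 plays Stag with q = 0.25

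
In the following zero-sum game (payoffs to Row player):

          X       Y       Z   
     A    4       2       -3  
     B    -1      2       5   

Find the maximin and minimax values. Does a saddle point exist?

Maximin = -1, Minimax = 2, Saddle: False

Work:
Row minimums: [-3, -1] → maximin = -1
Column maximums: [4, 2, 5] → minimax = 2
No saddle point (maximin ≠ minimax). Mixed strategy needed.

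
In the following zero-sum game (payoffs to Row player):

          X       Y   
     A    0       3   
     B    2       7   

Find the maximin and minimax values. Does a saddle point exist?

Maximin = 2, Minimax = 2, Saddle: True

Work:
Row minimums: [0, 2] → maximin = 2
Column maximums: [2, 7] → minimax = 2
Saddle point exists! Game value = 2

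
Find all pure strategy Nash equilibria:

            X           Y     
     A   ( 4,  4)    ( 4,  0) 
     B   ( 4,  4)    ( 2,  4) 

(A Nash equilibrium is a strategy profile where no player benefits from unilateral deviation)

Nash equilibrium: (A, X), (B, X)

Work:
Best responses:
  P1 vs X: payoffs [4, 4] → best response A/B (payoff 4)
  P1 vs Y: payoffs [4, 2] → best response A (payoff 4)
  P2 vs A: payoffs [4, 0] → best response X (payoff 4)
  P2 vs B: payoffs [4, 4] → best response X/Y (payoff 4)
Mutual best responses: (A,X), (B,X) → Nash equilibria.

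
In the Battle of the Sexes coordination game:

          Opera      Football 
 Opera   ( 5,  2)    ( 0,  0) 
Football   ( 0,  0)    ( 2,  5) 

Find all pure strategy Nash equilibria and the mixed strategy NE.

Pure NE: (Opera, Opera) and (Football, Football); Mixed NE: p = 0.7143, q = 0.2857

Work:
Check pure NE:
(Opera, Opera): (5, 2) - no unilateral deviation beneficial
(Football, Football): (2, 5) - no unilateral deviation beneficial
Mixed NE: P1 plays Opera with p = 0.7143, P2 plays Opera with q = 0.2857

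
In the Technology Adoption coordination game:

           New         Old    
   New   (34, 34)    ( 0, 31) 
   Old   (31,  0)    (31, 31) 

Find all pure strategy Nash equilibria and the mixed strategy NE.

Pure NE: (New, New) and (Old, Old); Mixed NE: p = 0.9118, q = 0.9118

Work:
Check pure NE:
(New, New): (34, 34) - no unilateral deviation beneficial
(Old, Old): (31, 31) - no unilateral deviation beneficial
Mixed NE: P1 plays New with p = 0.9118, P2 plays New with q = 0.9118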